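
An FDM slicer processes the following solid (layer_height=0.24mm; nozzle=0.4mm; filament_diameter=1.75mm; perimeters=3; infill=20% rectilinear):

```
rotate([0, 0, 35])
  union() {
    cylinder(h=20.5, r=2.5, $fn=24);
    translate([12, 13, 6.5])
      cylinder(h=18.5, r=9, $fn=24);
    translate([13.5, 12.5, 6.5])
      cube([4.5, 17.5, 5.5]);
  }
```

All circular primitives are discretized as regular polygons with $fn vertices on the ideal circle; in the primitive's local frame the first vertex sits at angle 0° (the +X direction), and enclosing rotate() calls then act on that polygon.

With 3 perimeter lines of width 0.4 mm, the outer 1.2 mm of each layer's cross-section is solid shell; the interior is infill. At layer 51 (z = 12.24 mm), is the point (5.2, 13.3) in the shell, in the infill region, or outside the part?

At z = 12.24 mm: the r=2.5 cylinder contributes a regular 24-gon of circumradius 2.5; the cylinder at (12, 13): section is a regular 24-gon, circumradius r=9; the cube at (13.5, 12.5) does not reach this height (z outside [6.5, 12]); Merging all regions: the 2 present regions are separate (no shared area or edge), so areas and boundary lengths simply add and each stays a separate island — 2 connected regions; (rotated 35° about Z; rotation is an isometry so areas/perimeters/island counts are preserved). Overall, the cross-section has 2 separate islands. Undo the 35° rotation: the query point maps to (11.888, 7.912) in the un-rotated model frame. The nearest boundary edge runs (12.00, 4.00)→(9.67, 4.31); distance from the point to it = 3.86 mm. (Shell/infill is judged within the island containing the point — the largest one.) The point is inside the cross-section and 3.86 mm from the nearest boundary — more than the 1.2 mm shell width (3 × 0.4), so it's in the infill interior.

infill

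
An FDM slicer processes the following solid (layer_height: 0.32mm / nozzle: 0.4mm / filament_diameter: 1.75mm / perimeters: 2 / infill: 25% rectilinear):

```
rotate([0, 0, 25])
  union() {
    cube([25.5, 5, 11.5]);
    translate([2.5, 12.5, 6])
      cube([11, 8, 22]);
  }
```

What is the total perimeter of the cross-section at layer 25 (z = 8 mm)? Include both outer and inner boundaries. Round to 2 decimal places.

At z = 8 mm: the cube (footprint 25.5×5) is included at this height (perimeter 61.00 mm); the cube at (2.5, 12.5) (footprint 11×8) is included at this height (perimeter 38.00 mm); Merging all regions: the 2 present regions are separate (no shared area or edge), so areas and boundary lengths simply add and each stays a separate island — boundary = 99.00 mm; (rotated 25° about Z; rotation is an isometry so areas/perimeters/island counts are preserved). Overall, the cross-section has 2 separate islands. Total boundary length (outer) = 99.00 mm.

99.00 mm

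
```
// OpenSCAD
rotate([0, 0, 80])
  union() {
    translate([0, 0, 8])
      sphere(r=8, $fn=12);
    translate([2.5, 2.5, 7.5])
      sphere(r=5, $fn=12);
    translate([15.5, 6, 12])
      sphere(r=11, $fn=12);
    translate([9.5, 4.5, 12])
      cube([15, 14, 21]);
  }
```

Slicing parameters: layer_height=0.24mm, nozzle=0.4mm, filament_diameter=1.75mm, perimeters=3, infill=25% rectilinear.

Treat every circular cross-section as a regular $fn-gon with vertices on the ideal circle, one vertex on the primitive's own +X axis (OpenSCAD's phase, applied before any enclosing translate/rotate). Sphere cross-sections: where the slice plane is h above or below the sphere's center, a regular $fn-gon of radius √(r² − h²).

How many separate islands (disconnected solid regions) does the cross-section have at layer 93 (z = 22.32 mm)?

1

At z = 22.32 mm: the sphere does not reach this height (|z−center|=14.320 > r=8); the sphere at (2.5, 2.5) is absent (|z−center|=14.820 > r=5); the r=11 sphere at (15.5, 6) contributes a regular 12-gon of circumradius √(11²−10.32²) = 3.808; the cube at (9.5, 4.5) (footprint 15×14) is included at this height; Taking the union: the regions partially overlap (shared area 32.57 mm²), so overlapping operands fuse into one piece — 1 connected region; (whole slice rotated 80° about Z — lengths, areas and connectivity unchanged). Overall, the cross-section is a single solid region. Island count = 1.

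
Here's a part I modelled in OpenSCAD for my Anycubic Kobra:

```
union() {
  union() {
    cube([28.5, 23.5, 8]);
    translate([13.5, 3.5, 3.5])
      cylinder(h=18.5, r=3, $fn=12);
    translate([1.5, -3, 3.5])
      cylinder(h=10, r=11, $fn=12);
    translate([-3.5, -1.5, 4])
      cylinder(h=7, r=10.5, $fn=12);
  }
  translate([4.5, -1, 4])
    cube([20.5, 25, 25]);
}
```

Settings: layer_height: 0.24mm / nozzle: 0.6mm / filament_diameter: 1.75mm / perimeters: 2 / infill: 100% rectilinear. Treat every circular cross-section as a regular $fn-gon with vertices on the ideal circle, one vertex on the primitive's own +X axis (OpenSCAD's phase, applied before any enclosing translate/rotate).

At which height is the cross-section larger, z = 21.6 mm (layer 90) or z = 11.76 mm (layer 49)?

Layer 90 (z = 21.6): the cube is not intersected at this z (z outside [0, 8]); the r=3 cylinder at (13.5, 3.5) gives a regular 12-gon of circumradius 3 (constant along its height) (area = (12/2)·3.000²·sin(360°/12) = 27.00 mm²); the cylinder at (1.5, -3) is absent (z outside [3.5, 13.5]); the cylinder at (-3.5, -1.5) does not reach this height (z outside [4, 11]); Combining (union): only the r=3 cylinder at (13.5, 3.5) is present, so the union is just that shape — area = 27.00 mm²; the cube at (4.5, -1) is present — its section is the full 20.5×25 rectangle (area 512.50 mm²); Combining (union): that combined region lies entirely inside the 20.5×25 cube at (4.5, -1), so the union is just the 20.5×25 cube at (4.5, -1) — area = 512.50 mm². So its area = 512.50 mm². Layer 49 (z = 11.76): the cube is not intersected at this z (z outside [0, 8]); the r=3 cylinder at (13.5, 3.5) contributes a regular 12-gon of circumradius 3 (area = (12/2)·3.000²·sin(360°/12) = 27.00 mm²); the r=11 cylinder at (1.5, -3) contributes a regular 12-gon of circumradius 11 (area = (12/2)·11.000²·sin(360°/12) = 363.00 mm²); the cylinder at (-3.5, -1.5) is absent (z outside [4, 11]); Merging all regions: the regions partially overlap — summed areas 390.00 mm² minus the doubly-counted overlap 0.22 mm² gives 389.78 mm² — area = 389.78 mm²; the cube at (4.5, -1) is present — its section is the full 20.5×25 rectangle (area 512.50 mm²); Merging all regions: the regions partially overlap — summed areas 902.28 mm² minus the doubly-counted overlap 70.27 mm² gives 832.01 mm² — area = 832.01 mm². So its area = 832.01 mm². Layer 49 is larger (832.01 vs 512.50 mm²).

layer 49 (z = 11.76 mm)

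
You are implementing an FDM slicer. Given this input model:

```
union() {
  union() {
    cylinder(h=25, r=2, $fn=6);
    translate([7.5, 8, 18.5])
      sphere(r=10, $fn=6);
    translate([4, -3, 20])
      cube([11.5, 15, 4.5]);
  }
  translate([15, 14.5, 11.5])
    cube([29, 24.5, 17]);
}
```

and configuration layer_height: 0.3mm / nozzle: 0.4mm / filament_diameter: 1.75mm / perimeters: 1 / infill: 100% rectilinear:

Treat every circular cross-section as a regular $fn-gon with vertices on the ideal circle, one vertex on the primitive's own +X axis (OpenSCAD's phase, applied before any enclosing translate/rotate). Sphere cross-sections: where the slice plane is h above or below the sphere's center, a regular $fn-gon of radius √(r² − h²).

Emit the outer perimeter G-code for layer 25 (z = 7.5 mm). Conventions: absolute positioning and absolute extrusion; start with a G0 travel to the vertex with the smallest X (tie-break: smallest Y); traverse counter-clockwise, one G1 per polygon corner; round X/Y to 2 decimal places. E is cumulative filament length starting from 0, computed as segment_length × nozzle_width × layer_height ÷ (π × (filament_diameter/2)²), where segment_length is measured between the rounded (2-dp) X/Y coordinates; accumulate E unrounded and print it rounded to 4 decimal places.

G0 X-2.00 Y0.00 Z7.50
G1 X-1.00 Y-1.73 E0.0997
G1 X1.00 Y-1.73 E0.1995
G1 X2.00 Y0.00 E0.2992
G1 X1.00 Y1.73 E0.3989
G1 X-1.00 Y1.73 E0.4986
G1 X-2.00 Y0.00 E0.5983

At z = 7.5 mm: the cylinder: section is a regular 6-gon, circumradius r=2; the sphere at (7.5, 8) is not intersected at this z (|z−center|=11.000 > r=10); the cube at (4, -3) does not reach this height (z outside [20, 24.5]); Merging all regions: only the r=2 cylinder is present, so the union is just that shape — 1 connected region; the cube at (15, 14.5) does not reach this height (z outside [11.5, 28.5]); Taking the union: only that combined region is present, so the union is just that shape — 1 connected region. The outline is a single polygon with 6 vertices. Extrusion per mm of travel: 0.4 × 0.3 / (π × 0.875²) = 0.049890. Accumulating E over each segment gives final E = 0.5983.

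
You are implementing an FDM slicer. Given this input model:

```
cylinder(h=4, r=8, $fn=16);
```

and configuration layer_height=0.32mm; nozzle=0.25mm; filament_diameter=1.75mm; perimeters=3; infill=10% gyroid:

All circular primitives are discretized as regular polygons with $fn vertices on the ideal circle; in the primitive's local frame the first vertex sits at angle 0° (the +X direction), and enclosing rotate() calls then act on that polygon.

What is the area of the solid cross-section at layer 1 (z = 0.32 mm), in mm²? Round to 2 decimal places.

At z = 0.32 mm: the cylinder: section is a regular 16-gon, circumradius r=8 (area = (16/2)·8.000²·sin(360°/16) = 195.93 mm²). Overall, the cross-section is a single solid region. Net area = 195.93 mm².

195.93 mm²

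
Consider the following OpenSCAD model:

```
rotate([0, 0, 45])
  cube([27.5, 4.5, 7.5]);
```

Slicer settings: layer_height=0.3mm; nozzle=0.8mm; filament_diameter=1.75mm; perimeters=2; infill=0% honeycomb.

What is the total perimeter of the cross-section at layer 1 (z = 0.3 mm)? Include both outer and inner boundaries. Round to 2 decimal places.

64.00 mm

At z = 0.3 mm: the 27.5×4.5 cube contributes its full rectangle (perimeter 64.00 mm); (rotated 45° about Z; rotation is an isometry so areas/perimeters/island counts are preserved). Overall, the cross-section is a single solid region. Total boundary length (outer) = 64.00 mm.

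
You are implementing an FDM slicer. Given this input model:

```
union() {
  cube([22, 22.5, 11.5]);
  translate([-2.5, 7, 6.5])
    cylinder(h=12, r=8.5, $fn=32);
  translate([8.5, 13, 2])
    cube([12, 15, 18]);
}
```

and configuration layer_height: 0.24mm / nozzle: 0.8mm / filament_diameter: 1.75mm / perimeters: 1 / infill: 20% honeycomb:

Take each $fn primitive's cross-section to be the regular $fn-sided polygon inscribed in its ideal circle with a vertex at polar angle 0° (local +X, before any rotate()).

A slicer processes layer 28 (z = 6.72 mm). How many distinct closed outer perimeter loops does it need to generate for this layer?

1

At z = 6.72 mm: the 22×22.5 cube contributes its full rectangle; the r=8.5 cylinder at (-2.5, 7) contributes a regular 32-gon of circumradius 8.5; the 12×15 cube at (8.5, 13) contributes its full rectangle; Taking the union: the regions partially overlap (shared area 183.62 mm²), so overlapping operands fuse into one piece — 1 connected region. The result has 1 disconnected region.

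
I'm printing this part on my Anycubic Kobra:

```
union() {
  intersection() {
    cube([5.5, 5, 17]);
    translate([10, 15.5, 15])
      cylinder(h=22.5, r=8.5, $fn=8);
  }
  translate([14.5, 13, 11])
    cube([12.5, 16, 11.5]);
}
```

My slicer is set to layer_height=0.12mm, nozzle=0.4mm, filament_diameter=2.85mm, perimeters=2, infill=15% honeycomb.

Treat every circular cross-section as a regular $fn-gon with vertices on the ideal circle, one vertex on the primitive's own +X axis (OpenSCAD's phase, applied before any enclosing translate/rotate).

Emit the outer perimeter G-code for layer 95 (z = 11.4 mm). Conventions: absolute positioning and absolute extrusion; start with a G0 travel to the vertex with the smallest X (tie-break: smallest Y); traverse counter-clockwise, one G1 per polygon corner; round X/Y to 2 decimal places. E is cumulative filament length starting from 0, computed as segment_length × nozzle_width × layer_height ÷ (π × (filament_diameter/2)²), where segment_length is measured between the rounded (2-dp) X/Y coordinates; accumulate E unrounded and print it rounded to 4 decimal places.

At z = 11.4 mm: the cube (footprint 5.5×5) is included at this height; the cylinder at (10, 15.5) does not reach this height (z outside [15, 37.5]); After intersecting: at least one operand is absent at this height, so nothing remains; the 12.5×16 cube at (14.5, 13) contributes its full rectangle; Taking the union: only the 12.5×16 cube at (14.5, 13) is present, so the union is just that shape — 1 connected region. The outline is a single polygon with 4 vertices. Extrusion per mm of travel: 0.4 × 0.12 / (π × 1.425²) = 0.007524. Accumulating E over each segment gives final E = 0.4289.

G0 X14.50 Y13.00 Z11.40
G1 X27.00 Y13.00 E0.0941
G1 X27.00 Y29.00 E0.2144
G1 X14.50 Y29.00 E0.3085
G1 X14.50 Y13.00 E0.4289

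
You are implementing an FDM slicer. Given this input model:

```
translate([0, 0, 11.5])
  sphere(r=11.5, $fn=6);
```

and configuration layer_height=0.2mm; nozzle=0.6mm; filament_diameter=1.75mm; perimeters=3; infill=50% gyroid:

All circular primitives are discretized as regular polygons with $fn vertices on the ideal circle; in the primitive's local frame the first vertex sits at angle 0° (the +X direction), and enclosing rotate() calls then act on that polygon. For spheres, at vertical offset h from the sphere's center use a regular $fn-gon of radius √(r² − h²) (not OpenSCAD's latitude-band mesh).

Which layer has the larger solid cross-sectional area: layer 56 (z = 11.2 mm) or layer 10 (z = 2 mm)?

layer 56 (z = 11.2 mm)

Layer 56 (z = 11.2): the sphere: section is a regular 6-gon, circumradius = √(r²−h²) = √(11.5²−0.3²) = 11.496 (area = (6/2)·11.496²·sin(360°/6) = 343.36 mm²). So its area = 343.36 mm². Layer 10 (z = 2): the r=11.5 sphere contributes a regular 6-gon of circumradius √(11.5²−9.5²) = 6.481 (area = (6/2)·6.481²·sin(360°/6) = 109.12 mm²). So its area = 109.12 mm². Layer 56 is larger (343.36 vs 109.12 mm²).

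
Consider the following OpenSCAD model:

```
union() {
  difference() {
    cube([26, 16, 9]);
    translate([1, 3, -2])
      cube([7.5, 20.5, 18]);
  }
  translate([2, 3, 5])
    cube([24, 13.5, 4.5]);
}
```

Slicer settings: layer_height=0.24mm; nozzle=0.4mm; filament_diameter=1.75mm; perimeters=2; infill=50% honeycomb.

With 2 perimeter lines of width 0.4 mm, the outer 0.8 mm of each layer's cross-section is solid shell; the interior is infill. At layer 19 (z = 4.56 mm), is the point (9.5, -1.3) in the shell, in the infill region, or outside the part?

At z = 4.56 mm: the cube (footprint 26×16) is included at this height; the cube at (1, 3) (footprint 7.5×20.5) is included at this height; Subtracting the remaining from the first: starting from the 26×16 cube, the 7.5×20.5 cube at (1, 3) partially overlaps it — only the 97.50 mm² overlap (of its 153.75 mm²) is removed, clipping the outline — 1 connected region; the cube at (2, 3) is not intersected at this z (z outside [5, 9.5]); Merging all regions: only the result so far is present, so the union is just that shape — 1 connected region. Overall, the cross-section is a single solid region. The nearest boundary edge runs (26.00, 0.00)→(0.00, 0.00); distance from the point to it = 1.30 mm. The point is not inside any of the regions above, so it lies outside the cross-section (1.30 mm from the nearest boundary).

outside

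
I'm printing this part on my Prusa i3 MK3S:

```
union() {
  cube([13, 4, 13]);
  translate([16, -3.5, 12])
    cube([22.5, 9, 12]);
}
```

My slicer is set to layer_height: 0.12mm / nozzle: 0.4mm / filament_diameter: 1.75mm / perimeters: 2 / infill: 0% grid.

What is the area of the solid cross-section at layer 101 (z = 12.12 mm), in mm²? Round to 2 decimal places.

254.50 mm²

At z = 12.12 mm: the cube (footprint 13×4) is included at this height (area 52.00 mm²); the cube at (16, -3.5) (footprint 22.5×9) is included at this height (area 202.50 mm²); Taking the union: the 2 present regions are separate (no shared area or edge), so areas and boundary lengths simply add and each stays a separate island — area = 254.50 mm². Overall, the cross-section has 2 separate islands. Net area = 254.50 mm².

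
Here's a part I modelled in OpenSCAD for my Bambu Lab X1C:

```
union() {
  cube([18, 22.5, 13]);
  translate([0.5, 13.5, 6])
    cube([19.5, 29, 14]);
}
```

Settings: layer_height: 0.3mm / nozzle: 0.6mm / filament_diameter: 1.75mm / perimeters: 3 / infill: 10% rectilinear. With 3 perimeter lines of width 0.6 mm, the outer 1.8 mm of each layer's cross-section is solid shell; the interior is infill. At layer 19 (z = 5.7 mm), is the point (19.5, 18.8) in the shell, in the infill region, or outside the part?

At z = 5.7 mm: the cube (footprint 18×22.5) is included at this height; the cube at (0.5, 13.5) is not intersected at this z (z outside [6, 20]); Combining (union): only the 18×22.5 cube is present, so the union is just that shape — 1 connected region. Overall, the cross-section is a single solid region. The nearest boundary edge runs (18.00, 0.00)→(18.00, 22.50); distance from the point to it = 1.50 mm. The point is not inside any of the regions above, so it lies outside the cross-section (1.50 mm from the nearest boundary).

outside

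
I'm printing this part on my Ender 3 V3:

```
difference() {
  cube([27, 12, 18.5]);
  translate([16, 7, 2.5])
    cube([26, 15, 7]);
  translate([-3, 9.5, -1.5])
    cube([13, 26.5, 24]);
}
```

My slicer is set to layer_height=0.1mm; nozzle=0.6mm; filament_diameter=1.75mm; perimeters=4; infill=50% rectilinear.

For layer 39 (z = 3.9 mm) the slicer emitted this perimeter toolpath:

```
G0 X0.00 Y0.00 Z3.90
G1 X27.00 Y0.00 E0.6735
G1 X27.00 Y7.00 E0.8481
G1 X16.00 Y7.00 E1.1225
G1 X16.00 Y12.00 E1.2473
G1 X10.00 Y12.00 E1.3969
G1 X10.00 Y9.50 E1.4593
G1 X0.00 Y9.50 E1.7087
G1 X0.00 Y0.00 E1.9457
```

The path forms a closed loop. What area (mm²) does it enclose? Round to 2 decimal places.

Apply the shoelace formula to the sequence of (X, Y) vertices; enclosed area = 244.00 mm².

244.00 mm²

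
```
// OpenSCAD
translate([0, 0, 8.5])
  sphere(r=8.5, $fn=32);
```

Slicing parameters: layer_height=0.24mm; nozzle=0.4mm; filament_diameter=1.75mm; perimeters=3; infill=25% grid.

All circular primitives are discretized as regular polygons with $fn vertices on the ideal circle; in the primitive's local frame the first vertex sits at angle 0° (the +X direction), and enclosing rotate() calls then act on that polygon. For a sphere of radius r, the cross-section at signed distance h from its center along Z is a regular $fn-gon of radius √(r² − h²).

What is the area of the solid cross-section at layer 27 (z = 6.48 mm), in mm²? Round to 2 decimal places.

At z = 6.48 mm: the r=8.5 sphere slices to a regular 32-gon of circumradius 8.256 (√(r²−h²) with h=2.02 from center) (area = (32/2)·8.256²·sin(360°/32) = 212.79 mm²). Overall, the cross-section is a single solid region. Net area = 212.79 mm².

212.79 mm²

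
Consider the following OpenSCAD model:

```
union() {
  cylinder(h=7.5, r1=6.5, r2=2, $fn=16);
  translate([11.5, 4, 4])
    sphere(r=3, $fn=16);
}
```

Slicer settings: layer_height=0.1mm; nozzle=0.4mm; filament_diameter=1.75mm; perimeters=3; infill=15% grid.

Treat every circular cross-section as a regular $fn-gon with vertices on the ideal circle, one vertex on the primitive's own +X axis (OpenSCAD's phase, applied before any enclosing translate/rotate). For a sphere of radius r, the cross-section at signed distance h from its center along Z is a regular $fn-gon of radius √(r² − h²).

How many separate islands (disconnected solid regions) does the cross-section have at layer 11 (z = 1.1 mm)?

At z = 1.1 mm: the cone contributes a regular 16-gon of circumradius 5.840 (interpolated between r1=6.5 and r2=2 at t=0.147); the r=3 sphere at (11.5, 4) contributes a regular 16-gon of circumradius √(3²−2.9²) = 0.768; Combining (union): the 2 present regions are separate (no shared area or edge), so areas and boundary lengths simply add and each stays a separate island — 2 connected regions. Overall, the cross-section has 2 separate islands. Island count = 2.

2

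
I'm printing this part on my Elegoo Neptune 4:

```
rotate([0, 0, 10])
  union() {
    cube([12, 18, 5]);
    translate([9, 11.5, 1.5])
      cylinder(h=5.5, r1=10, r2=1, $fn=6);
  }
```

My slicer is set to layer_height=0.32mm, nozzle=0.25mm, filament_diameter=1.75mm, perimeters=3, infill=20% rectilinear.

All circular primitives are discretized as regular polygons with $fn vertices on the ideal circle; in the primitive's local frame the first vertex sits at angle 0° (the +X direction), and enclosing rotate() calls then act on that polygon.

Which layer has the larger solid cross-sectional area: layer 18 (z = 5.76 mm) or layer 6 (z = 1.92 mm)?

Layer 18 (z = 5.76): the cube is absent (z outside [0, 5]); the cone at (9, 11.5): at t=0.775 of its height the radius interpolates to r₁+(r₂−r₁)t = 3.029, giving a regular 6-gon of that circumradius (area = (6/2)·3.029²·sin(360°/6) = 23.84 mm²); Combining (union): only the cone at (9, 11.5) is present, so the union is just that shape — area = 23.84 mm²; (rotated 10° about Z; rotation is an isometry so areas/perimeters/island counts are preserved). So its area = 23.84 mm². Layer 6 (z = 1.92): the cube (footprint 12×18) is included at this height (area 216.00 mm²); the cone at (9, 11.5): at t=0.076 of its height the radius interpolates to r₁+(r₂−r₁)t = 9.313, giving a regular 6-gon of that circumradius (area = (6/2)·9.313²·sin(360°/6) = 225.32 mm²); Taking the union: the regions partially overlap — summed areas 441.32 mm² minus the doubly-counted overlap 148.19 mm² gives 293.13 mm² — area = 293.13 mm²; (whole slice rotated 10° about Z — lengths, areas and connectivity unchanged). So its area = 293.13 mm². Layer 6 is larger (293.13 vs 23.84 mm²).

layer 6 (z = 1.92 mm)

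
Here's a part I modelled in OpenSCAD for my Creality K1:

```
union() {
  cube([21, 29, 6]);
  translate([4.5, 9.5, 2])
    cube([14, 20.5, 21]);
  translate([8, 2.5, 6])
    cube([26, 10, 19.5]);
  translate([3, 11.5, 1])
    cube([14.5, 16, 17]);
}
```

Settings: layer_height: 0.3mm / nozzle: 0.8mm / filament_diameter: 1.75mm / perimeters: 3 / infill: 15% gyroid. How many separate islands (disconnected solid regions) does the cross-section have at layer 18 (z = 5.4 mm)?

1

At z = 5.4 mm: the 21×29 cube contributes its full rectangle; the 14×20.5 cube at (4.5, 9.5) contributes its full rectangle; the cube at (8, 2.5) does not reach this height (z outside [6, 25.5]); the cube at (3, 11.5) is present — its section is the full 14.5×16 rectangle; Merging all regions: the regions partially overlap (shared area 505.00 mm²), so overlapping operands fuse into one piece — 1 connected region. Overall, the cross-section is a single solid region. Island count = 1.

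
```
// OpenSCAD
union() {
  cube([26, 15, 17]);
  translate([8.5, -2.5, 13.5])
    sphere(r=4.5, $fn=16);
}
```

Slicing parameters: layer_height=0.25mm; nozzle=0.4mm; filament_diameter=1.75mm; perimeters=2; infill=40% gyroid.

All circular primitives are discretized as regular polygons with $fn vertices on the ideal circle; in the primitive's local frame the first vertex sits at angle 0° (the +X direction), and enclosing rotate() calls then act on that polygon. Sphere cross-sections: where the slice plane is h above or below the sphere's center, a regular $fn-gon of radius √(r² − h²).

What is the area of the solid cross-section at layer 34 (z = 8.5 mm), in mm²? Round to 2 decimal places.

At z = 8.5 mm: the cube is present — its section is the full 26×15 rectangle (area 390.00 mm²); the sphere at (8.5, -2.5) is absent (|z−center|=5.000 > r=4.5); Merging all regions: only the 26×15 cube is present, so the union is just that shape — area = 390.00 mm². Overall, the cross-section is a single solid region. Net area = 390.00 mm².

390.00 mm²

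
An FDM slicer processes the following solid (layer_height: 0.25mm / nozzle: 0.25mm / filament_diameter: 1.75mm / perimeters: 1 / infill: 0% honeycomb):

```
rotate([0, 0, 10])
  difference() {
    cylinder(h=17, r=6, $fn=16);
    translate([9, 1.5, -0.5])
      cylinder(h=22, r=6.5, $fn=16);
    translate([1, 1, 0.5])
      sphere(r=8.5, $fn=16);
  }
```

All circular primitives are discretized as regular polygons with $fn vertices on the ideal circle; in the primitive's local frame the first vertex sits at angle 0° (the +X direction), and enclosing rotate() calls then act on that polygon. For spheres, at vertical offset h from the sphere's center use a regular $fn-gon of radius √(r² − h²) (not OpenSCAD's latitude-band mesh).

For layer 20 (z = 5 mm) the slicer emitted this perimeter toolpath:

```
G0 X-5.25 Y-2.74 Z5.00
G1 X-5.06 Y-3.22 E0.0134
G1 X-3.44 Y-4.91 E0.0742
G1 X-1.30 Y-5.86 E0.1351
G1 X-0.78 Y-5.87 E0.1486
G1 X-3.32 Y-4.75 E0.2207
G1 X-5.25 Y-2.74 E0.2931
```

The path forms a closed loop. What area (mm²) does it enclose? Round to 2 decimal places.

1.01 mm²

Apply the shoelace formula to the sequence of (X, Y) vertices; enclosed area = 1.01 mm².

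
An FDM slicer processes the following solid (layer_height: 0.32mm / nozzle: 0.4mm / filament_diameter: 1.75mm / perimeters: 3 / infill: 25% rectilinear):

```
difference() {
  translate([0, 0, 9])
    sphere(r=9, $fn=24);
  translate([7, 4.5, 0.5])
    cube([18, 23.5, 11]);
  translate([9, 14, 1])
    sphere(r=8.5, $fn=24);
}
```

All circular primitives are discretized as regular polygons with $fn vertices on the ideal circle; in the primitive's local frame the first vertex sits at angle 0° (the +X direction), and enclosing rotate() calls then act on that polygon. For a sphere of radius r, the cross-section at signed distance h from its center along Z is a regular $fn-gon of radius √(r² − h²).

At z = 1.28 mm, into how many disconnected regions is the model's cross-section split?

1

At z = 1.28 mm: the r=9 sphere contributes a regular 24-gon of circumradius √(9²−7.72²) = 4.626; the cube at (7, 4.5) (footprint 18×23.5) is included at this height; the sphere at (9, 14): section is a regular 24-gon, circumradius = √(r²−h²) = √(8.5²−0.28²) = 8.495; Taking the first minus the rest: starting from the r=9 sphere, the 18×23.5 cube at (7, 4.5) misses the remaining region (no effect); the r=8.5 sphere at (9, 14) misses the remaining region (no effect) — 1 connected region. The result has 1 disconnected region.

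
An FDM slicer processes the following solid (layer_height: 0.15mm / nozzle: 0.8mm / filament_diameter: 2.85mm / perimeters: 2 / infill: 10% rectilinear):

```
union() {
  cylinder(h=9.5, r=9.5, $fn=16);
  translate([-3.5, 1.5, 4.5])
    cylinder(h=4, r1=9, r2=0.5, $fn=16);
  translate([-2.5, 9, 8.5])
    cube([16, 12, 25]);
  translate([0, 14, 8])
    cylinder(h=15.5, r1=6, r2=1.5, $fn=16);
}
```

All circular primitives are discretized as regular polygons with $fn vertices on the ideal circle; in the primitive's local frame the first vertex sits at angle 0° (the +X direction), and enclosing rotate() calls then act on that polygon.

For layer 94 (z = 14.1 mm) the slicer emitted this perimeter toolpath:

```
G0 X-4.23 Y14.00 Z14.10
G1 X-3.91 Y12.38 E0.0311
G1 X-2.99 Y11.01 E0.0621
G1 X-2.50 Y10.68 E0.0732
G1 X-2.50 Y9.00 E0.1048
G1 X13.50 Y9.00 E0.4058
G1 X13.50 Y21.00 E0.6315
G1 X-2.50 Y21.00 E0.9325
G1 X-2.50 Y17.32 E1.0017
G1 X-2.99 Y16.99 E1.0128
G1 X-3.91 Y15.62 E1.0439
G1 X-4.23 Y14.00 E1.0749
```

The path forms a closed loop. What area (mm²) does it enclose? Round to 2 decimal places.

199.85 mm²

Apply the shoelace formula to the sequence of (X, Y) vertices; enclosed area = 199.85 mm².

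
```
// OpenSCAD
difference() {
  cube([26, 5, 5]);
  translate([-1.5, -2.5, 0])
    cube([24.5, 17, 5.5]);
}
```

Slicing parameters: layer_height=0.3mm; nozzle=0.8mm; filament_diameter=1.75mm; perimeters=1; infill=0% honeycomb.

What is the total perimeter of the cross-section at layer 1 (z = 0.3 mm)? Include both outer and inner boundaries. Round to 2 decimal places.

16.00 mm

At z = 0.3 mm: the 26×5 cube contributes its full rectangle (perimeter 62.00 mm); the cube at (-1.5, -2.5) (footprint 24.5×17) is included at this height (perimeter 83.00 mm); Subtracting the remaining from the first: starting from the 26×5 cube, the 24.5×17 cube at (-1.5, -2.5) partially overlaps it — only the 115.00 mm² overlap (of its 416.50 mm²) is removed, clipping the outline — boundary = 16.00 mm. Overall, the cross-section is a single solid region. Total boundary length (outer) = 16.00 mm.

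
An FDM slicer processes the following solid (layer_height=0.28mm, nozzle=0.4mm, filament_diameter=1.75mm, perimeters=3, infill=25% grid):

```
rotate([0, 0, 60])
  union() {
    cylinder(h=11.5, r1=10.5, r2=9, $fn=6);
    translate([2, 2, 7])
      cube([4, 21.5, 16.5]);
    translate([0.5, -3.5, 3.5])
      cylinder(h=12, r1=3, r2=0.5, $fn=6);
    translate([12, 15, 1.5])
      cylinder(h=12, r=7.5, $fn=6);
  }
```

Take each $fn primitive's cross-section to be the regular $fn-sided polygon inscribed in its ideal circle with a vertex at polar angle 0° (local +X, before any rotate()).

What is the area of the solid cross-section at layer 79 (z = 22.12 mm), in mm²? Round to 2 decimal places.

86.00 mm²

At z = 22.12 mm: the cone is not intersected at this z (z outside [0, 11.5]); the cube at (2, 2) (footprint 4×21.5) is included at this height (area 86.00 mm²); the cone at (0.5, -3.5) does not reach this height (z outside [3.5, 15.5]); the cylinder at (12, 15) is not intersected at this z (z outside [1.5, 13.5]); Merging all regions: only the 4×21.5 cube at (2, 2) is present, so the union is just that shape — area = 86.00 mm²; (whole slice rotated 60° about Z — lengths, areas and connectivity unchanged). Overall, the cross-section is a single solid region. Net area = 86.00 mm².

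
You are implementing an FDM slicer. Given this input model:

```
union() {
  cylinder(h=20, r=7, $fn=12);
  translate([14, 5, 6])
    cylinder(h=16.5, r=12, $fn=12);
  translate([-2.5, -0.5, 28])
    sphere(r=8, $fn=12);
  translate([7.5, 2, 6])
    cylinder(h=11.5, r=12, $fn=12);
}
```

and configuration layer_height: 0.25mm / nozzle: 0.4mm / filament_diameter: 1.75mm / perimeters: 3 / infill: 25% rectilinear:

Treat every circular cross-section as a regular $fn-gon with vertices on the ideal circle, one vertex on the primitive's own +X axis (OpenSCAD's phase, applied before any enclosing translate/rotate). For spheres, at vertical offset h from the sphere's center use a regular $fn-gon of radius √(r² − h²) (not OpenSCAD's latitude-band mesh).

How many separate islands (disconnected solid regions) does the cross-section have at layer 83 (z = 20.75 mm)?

2

At z = 20.75 mm: the cylinder does not reach this height (z outside [0, 20]); the r=12 cylinder at (14, 5) gives a regular 12-gon of circumradius 12 (constant along its height); the r=8 sphere at (-2.5, -0.5) slices to a regular 12-gon of circumradius 3.382 (√(r²−h²) with h=7.25 from center); the cylinder at (7.5, 2) does not reach this height (z outside [6, 17.5]); Merging all regions: the 2 present regions are separate (no shared area or edge), so areas and boundary lengths simply add and each stays a separate island — 2 connected regions. Overall, the cross-section has 2 separate islands. Island count = 2.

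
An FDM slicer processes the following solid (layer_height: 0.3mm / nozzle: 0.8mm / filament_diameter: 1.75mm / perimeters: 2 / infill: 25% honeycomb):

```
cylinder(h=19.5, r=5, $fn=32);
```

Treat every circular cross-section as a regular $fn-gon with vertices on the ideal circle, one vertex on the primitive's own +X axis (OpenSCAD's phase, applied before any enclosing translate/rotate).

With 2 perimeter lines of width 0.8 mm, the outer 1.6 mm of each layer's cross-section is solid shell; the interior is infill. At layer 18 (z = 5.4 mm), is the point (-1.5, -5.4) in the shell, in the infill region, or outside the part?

outside

At z = 5.4 mm: the r=5 cylinder contributes a regular 32-gon of circumradius 5. Overall, the cross-section is a single solid region. The nearest boundary edge runs (-1.91, -4.62)→(-0.98, -4.90); distance from the point to it = 0.63 mm. The point is not inside any of the regions above, so it lies outside the cross-section (0.63 mm from the nearest boundary).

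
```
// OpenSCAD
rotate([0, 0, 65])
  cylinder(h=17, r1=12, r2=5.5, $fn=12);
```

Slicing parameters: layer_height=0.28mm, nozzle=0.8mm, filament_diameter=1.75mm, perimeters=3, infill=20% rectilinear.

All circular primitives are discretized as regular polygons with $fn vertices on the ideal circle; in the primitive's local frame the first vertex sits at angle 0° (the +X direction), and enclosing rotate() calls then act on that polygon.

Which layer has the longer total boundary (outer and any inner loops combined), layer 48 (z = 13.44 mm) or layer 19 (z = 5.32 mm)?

layer 19 (z = 5.32 mm)

Layer 48 (z = 13.44): the cone: at t=0.791 of its height the radius interpolates to r₁+(r₂−r₁)t = 6.861, giving a regular 12-gon of that circumradius (perimeter = 2·12·6.861·sin(180°/12) = 42.62 mm); (whole slice rotated 65° about Z — lengths, areas and connectivity unchanged). So its perimeter = 42.62 mm. Layer 19 (z = 5.32): the cone contributes a regular 12-gon of circumradius 9.966 (interpolated between r1=12 and r2=5.5 at t=0.313) (perimeter = 2·12·9.966·sin(180°/12) = 61.90 mm); (rotated 65° about Z; rotation is an isometry so areas/perimeters/island counts are preserved). So its perimeter = 61.90 mm. Layer 19 is larger (61.90 vs 42.62 mm).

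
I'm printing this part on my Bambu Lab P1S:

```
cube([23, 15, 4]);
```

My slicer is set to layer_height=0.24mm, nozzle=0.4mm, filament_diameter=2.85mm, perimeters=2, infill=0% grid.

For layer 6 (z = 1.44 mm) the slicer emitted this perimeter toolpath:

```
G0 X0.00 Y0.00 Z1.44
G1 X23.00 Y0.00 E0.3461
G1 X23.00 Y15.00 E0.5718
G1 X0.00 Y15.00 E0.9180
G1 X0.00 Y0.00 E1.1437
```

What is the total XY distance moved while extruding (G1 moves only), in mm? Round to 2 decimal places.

76.00 mm

Sum the Euclidean lengths of each G1 segment: total = 76.00 mm.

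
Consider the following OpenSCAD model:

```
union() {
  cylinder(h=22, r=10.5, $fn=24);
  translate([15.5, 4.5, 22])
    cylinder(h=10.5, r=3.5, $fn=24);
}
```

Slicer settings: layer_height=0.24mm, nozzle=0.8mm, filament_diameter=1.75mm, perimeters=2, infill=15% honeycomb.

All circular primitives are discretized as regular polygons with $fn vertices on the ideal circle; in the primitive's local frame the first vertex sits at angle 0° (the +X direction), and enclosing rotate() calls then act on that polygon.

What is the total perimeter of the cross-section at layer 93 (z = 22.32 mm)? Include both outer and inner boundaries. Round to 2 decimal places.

21.93 mm

At z = 22.32 mm: the cylinder is not intersected at this z (z outside [0, 22]); the cylinder at (15.5, 4.5): section is a regular 24-gon, circumradius r=3.5 (perimeter = 2·24·3.500·sin(180°/24) = 21.93 mm); Taking the union: only the r=3.5 cylinder at (15.5, 4.5) is present, so the union is just that shape — boundary = 21.93 mm. Overall, the cross-section is a single solid region. Total boundary length (outer) = 21.93 mm.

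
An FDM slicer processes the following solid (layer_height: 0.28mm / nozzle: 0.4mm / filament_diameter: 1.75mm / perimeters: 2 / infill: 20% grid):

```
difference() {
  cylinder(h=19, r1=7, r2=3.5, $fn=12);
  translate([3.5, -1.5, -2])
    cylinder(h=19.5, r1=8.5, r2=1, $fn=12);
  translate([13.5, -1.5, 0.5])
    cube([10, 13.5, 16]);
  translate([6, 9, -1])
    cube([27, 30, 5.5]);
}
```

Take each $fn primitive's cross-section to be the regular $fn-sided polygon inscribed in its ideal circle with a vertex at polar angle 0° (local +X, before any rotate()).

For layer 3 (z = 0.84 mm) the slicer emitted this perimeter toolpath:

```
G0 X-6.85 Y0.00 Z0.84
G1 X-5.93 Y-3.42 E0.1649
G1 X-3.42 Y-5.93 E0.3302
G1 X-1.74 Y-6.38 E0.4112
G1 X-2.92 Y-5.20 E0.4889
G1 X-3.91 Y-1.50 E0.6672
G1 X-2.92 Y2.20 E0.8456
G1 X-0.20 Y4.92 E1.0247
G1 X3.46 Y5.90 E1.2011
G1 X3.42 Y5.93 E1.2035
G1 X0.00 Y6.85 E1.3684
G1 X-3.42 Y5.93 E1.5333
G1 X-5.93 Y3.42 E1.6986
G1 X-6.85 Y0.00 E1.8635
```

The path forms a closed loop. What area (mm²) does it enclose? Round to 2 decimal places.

Apply the shoelace formula to the sequence of (X, Y) vertices; enclosed area = 40.92 mm².

40.92 mm²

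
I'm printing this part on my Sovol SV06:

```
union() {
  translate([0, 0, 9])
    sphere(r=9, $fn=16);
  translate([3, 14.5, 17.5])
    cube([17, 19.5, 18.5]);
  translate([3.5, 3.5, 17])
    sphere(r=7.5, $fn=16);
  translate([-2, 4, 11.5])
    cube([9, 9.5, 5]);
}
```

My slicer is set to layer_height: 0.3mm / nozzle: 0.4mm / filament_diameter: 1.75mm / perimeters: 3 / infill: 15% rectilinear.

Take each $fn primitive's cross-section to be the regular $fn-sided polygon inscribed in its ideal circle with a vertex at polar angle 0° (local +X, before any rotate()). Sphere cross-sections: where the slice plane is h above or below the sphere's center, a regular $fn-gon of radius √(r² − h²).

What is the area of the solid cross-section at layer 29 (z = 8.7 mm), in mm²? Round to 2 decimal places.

At z = 8.7 mm: the r=9 sphere slices to a regular 16-gon of circumradius 8.995 (√(r²−h²) with h=0.3 from center) (area = (16/2)·8.995²·sin(360°/16) = 247.70 mm²); the cube at (3, 14.5) does not reach this height (z outside [17.5, 36]); the sphere at (3.5, 3.5) is not intersected at this z (|z−center|=8.300 > r=7.5); the cube at (-2, 4) is absent (z outside [11.5, 16.5]); Combining (union): only the r=9 sphere is present, so the union is just that shape — area = 247.70 mm². Overall, the cross-section is a single solid region. Net area = 247.70 mm².

247.70 mm²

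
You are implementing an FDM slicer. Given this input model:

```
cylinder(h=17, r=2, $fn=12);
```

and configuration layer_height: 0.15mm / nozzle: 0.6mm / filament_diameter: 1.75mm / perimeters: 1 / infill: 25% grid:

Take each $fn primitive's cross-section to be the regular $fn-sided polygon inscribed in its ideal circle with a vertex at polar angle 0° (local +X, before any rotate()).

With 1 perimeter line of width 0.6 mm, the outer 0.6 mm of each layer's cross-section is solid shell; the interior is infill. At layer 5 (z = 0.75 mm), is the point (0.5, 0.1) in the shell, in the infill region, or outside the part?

infill

At z = 0.75 mm: the r=2 cylinder gives a regular 12-gon of circumradius 2 (constant along its height). Overall, the cross-section is a single solid region. The nearest boundary edge runs (2.00, 0.00)→(1.73, 1.00); distance from the point to it = 1.42 mm. The point is inside the cross-section and 1.42 mm from the nearest boundary — more than the 0.6 mm shell width (1 × 0.6), so it's in the infill interior.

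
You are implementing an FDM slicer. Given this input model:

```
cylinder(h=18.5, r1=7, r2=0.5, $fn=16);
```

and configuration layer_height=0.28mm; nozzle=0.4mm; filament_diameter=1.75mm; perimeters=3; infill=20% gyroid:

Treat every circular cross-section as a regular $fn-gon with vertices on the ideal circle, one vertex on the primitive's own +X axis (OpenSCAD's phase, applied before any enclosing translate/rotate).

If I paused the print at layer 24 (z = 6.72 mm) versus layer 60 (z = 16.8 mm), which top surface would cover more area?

Layer 24 (z = 6.72): the cone contributes a regular 16-gon of circumradius 4.639 (interpolated between r1=7 and r2=0.5 at t=0.363) (area = (16/2)·4.639²·sin(360°/16) = 65.88 mm²). So its area = 65.88 mm². Layer 60 (z = 16.8): the cone contributes a regular 16-gon of circumradius 1.097 (interpolated between r1=7 and r2=0.5 at t=0.908) (area = (16/2)·1.097²·sin(360°/16) = 3.69 mm²). So its area = 3.69 mm². Layer 24 is larger (65.88 vs 3.69 mm²).

layer 24 (z = 6.72 mm)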